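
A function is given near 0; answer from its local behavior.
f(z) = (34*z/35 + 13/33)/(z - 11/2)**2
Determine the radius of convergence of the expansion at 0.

The radius of convergence is 11/2.

Denominator factor (z - 11/2)^2: pole of order 2 at 11/2, modulus 11/2.
The radius of convergence is the smallest modulus among the singular points: 11/2.


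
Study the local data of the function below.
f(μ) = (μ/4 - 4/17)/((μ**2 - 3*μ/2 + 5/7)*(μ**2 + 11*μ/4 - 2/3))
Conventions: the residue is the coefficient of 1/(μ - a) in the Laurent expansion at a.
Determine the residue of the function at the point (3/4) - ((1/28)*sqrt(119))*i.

The factor μ**2 - 3*μ/2 + 5/7 splits as (μ - a)(μ - a') with a = (3/4) - ((1/28)*sqrt(119))*i, a' = (3/4) + ((1/28)*sqrt(119))*i. At the order-1 pole a set g(μ) = (μ - a)*f(μ) = [(μ/4 - 4/17)/(μ**2 + 11*μ/4 - 2/3)] / (μ - a').
Simple pole: residue = g(a) at a = (3/4) - ((1/28)*sqrt(119))*i, which is (2310/42373) + ((17976/12245797)*sqrt(119))*i.

The residue is (2310/42373) + ((17976/12245797)*sqrt(119))*i.


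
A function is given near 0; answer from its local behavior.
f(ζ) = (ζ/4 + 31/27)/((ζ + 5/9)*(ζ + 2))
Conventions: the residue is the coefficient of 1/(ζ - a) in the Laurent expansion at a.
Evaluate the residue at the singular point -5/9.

The residue is 109/156.

At the order-1 pole -5/9 set g(ζ) = (ζ - (-5/9))*f(ζ) = (ζ/4 + 31/27)/(ζ + 2).
Simple pole: residue = g(a) at a = -5/9, which is 109/156.


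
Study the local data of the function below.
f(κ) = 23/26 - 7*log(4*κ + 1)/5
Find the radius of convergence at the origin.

Branch term (-7/5)*log(1 - κ/(-1/4)): its argument vanishes at κ = -1/4, a logarithmic branch point, modulus 1/4.
The radius of convergence is the smallest modulus among the singular points: 1/4.

The radius of convergence is 1/4.


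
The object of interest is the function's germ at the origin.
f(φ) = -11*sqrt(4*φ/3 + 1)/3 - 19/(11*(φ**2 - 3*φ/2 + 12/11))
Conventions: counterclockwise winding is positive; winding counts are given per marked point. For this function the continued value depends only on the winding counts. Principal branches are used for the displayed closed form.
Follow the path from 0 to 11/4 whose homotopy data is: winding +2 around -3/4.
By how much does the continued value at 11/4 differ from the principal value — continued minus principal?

The rational part is single-valued and drops out of the difference; each branch term changes only by its own monodromy.
(-11/3)*sqrt(1 - φ/(-3/4)): winding +2 is even, the square root returns to the same sheet, contribution 0.
Summing the contributions at φ = 11/4 gives 0.

Continued minus principal equals 0.


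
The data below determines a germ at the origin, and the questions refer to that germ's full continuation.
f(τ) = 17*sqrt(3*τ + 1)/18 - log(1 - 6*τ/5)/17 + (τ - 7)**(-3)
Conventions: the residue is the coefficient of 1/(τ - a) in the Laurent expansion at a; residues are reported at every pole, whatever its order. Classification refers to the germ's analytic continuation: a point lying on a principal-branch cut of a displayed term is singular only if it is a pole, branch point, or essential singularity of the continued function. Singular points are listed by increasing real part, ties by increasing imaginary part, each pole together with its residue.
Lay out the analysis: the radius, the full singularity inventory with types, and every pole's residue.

Denominator factor (τ - 7)^3: pole of order 3 at 7, modulus 7.
Branch term (17/18)*sqrt(1 - τ/(-1/3)): its argument vanishes at τ = -1/3, a square-root branch point, modulus 1/3.
Branch term (-1/17)*log(1 - τ/(5/6)): its argument vanishes at τ = 5/6, a logarithmic branch point, modulus 5/6.
The radius of convergence is the smallest modulus among the singular points: 1/3.
The branch terms are analytic at 7 and contribute nothing to the residue; only the rational part matters.
At the order-3 pole 7 set g(τ) = (τ - (7))^3*(rational part) = 1.
Order-3 pole: residue = g''(a)/2; g''(7) = 0, so the residue is 0.
List the singular points by increasing real part (a conjugate pair: the negative imaginary part first).

Radius of convergence at 0: 1/3.
At -1/3: an algebraic (square-root) branch point.
At 5/6: a logarithmic branch point.
At 7: a pole of order 3; residue 0.


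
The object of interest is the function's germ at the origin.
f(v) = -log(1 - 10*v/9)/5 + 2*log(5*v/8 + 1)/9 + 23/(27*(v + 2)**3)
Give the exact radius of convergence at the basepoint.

Denominator factor (v + 2)^3: pole of order 3 at -2, modulus 2.
Branch term (2/9)*log(1 - v/(-8/5)): its argument vanishes at v = -8/5, a logarithmic branch point, modulus 8/5.
Branch term (-1/5)*log(1 - v/(9/10)): its argument vanishes at v = 9/10, a logarithmic branch point, modulus 9/10.
The radius of convergence is the smallest modulus among the singular points: 9/10.

The radius of convergence is 9/10.


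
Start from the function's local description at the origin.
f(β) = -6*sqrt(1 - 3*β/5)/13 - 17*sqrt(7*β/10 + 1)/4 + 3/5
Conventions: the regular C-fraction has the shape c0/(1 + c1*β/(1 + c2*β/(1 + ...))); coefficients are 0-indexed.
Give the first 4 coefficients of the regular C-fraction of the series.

Taylor coefficients (expand at 0): a_0 = -1069/260, a_1 = -1403/1040, a_2 = 11693/41600, a_3 = -70619/832000.
c0 = a_0 = -1069/260. Peel one level at a time: if S = 1 + c*β/S' with S'(0) = 1, then c is the β-coefficient of S and S' = c*β/(S - 1).
S_1 = c0/f = 1 + (-1403/4276)*β + (32183907/182841760)*β^2 + ...; c1 = -1403/4276.
S_2 = c1*β/(S_1 - 1) = 1 + (32183907/59992280)*β + (-12286133/629890880)*β^2 + ...; c2 = 32183907/59992280.
S_3 = c2*β/(S_2 - 1) = 1 + (13133876177/361232172168)*β + ...; c3 = 13133876177/361232172168.

The regular C-fraction coefficients are [-1069/260, -1403/4276, 32183907/59992280, 13133876177/361232172168].


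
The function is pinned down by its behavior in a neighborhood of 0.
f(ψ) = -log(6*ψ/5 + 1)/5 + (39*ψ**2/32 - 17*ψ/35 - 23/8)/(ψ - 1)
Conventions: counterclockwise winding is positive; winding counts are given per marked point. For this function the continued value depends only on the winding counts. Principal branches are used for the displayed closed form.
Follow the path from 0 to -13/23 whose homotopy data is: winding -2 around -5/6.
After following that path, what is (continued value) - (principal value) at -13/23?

The rational part is single-valued and drops out of the difference; each branch term changes only by its own monodromy.
(-1/5)*log(1 - ψ/(-5/6)): each positive loop around -5/6 adds 2*pi*i to the log, so winding -2 contributes (-1/5)*(-2)*2*pi*i = (4/5)*pi*i.
Summing the contributions at ψ = -13/23 gives (4/5)*pi*i.

Continued minus principal equals (4/5)*pi*i.


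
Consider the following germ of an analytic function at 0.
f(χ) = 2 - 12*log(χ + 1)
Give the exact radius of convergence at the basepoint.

The radius of convergence is 1.

Branch term (-12)*log(1 - χ/(-1)): its argument vanishes at χ = -1, a logarithmic branch point, modulus 1.
The radius of convergence is the smallest modulus among the singular points: 1.


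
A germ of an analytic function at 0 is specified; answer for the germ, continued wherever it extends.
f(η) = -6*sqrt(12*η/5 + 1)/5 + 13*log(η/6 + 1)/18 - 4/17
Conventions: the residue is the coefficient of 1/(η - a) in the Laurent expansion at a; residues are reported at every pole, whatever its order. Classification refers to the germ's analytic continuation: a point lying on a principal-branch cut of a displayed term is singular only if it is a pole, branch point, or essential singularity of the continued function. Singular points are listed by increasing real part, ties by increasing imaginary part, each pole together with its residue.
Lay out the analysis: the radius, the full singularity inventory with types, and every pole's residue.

Branch term (-6/5)*sqrt(1 - η/(-5/12)): its argument vanishes at η = -5/12, a square-root branch point, modulus 5/12.
Branch term (13/18)*log(1 - η/(-6)): its argument vanishes at η = -6, a logarithmic branch point, modulus 6.
The radius of convergence is the smallest modulus among the singular points: 5/12.
List the singular points by increasing real part (a conjugate pair: the negative imaginary part first).

Radius of convergence at 0: 5/12.
At -6: a logarithmic branch point.
At -5/12: an algebraic (square-root) branch point.


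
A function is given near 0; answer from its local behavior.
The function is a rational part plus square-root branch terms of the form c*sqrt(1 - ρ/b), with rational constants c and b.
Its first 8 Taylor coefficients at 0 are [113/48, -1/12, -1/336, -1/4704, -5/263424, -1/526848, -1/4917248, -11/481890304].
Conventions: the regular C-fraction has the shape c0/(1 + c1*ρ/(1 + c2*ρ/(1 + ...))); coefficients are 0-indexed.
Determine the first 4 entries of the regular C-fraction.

Taylor coefficients (read off): a_0 = 113/48, a_1 = -1/12, a_2 = -1/336, a_3 = -1/4704.
c0 = a_0 = 113/48. Peel one level at a time: if S = 1 + c*ρ/S' with S'(0) = 1, then c is the ρ-coefficient of S and S' = c*ρ/(S - 1).
S_1 = c0/f = 1 + (4/113)*ρ + (225/89383)*ρ^2 + ...; c1 = 4/113.
S_2 = c1*ρ/(S_1 - 1) = 1 + (-225/3164)*ρ + (-1/784)*ρ^2 + ...; c2 = -225/3164.
S_3 = c2*ρ/(S_2 - 1) = 1 + (-113/6300)*ρ + ...; c3 = -113/6300.

The regular C-fraction coefficients are [113/48, 4/113, -225/3164, -113/6300].


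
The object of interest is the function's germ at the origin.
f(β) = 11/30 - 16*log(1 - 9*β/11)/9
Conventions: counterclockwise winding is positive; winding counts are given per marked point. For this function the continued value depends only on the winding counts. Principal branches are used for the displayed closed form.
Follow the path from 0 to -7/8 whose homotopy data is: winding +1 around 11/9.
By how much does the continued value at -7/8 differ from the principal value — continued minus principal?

Continued minus principal equals -(32/9)*pi*i.

The rational part is single-valued and drops out of the difference; each branch term changes only by its own monodromy.
(-16/9)*log(1 - β/(11/9)): each positive loop around 11/9 adds 2*pi*i to the log, so winding +1 contributes (-16/9)*(1)*2*pi*i = -(32/9)*pi*i.
Summing the contributions at β = -7/8 gives -(32/9)*pi*i.


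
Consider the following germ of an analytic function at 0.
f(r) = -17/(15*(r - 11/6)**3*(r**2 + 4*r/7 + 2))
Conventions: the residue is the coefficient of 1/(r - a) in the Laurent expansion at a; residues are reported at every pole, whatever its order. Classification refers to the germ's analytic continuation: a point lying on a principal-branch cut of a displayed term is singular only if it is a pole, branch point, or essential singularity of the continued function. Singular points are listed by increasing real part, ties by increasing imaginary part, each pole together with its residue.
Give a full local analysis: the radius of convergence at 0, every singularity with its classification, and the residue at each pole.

Radius of convergence at 0: sqrt(2).
At (-2/7) - ((1/7)*sqrt(94))*i: a pole of order 1; residue (30813048/1238906875) - ((25018434/58228623125)*sqrt(94))*i.
At (-2/7) + ((1/7)*sqrt(94))*i: a pole of order 1; residue (30813048/1238906875) + ((25018434/58228623125)*sqrt(94))*i.
At 11/6: a pole of order 3; residue -61626096/1238906875.

Denominator factor (r**2 + 4*r/7 + 2): discriminant -376/49, complex-conjugate roots (-2/7) + ((1/7)*sqrt(94))*i and (-2/7) - ((1/7)*sqrt(94))*i; poles of order 1, moduli sqrt(2) and sqrt(2).
Denominator factor (r - 11/6)^3: pole of order 3 at 11/6, modulus 11/6.
The radius of convergence is the smallest modulus among the singular points: sqrt(2).
The factor r**2 + 4*r/7 + 2 splits as (r - a)(r - a') with a = (-2/7) - ((1/7)*sqrt(94))*i, a' = (-2/7) + ((1/7)*sqrt(94))*i. At the order-1 pole a set g(r) = (r - a)*f(r) = [-17/(15*(r - 11/6)**3)] / (r - a').
Simple pole: residue = g(a) at a = (-2/7) - ((1/7)*sqrt(94))*i, which is (30813048/1238906875) - ((25018434/58228623125)*sqrt(94))*i.
The factor r**2 + 4*r/7 + 2 splits as (r - a)(r - a') with a = (-2/7) + ((1/7)*sqrt(94))*i, a' = (-2/7) - ((1/7)*sqrt(94))*i. At the order-1 pole a set g(r) = (r - a)*f(r) = [-17/(15*(r - 11/6)**3)] / (r - a').
Simple pole: residue = g(a) at a = (-2/7) + ((1/7)*sqrt(94))*i, which is (30813048/1238906875) + ((25018434/58228623125)*sqrt(94))*i.
At the order-3 pole 11/6 set g(r) = (r - (11/6))^3*f(r) = -17/(15*(r**2 + 4*r/7 + 2)).
Order-3 pole: residue = g''(a)/2; g''(11/6) = -123252192/1238906875, so the residue is -61626096/1238906875.
List the singular points by increasing real part (a conjugate pair: the negative imaginary part first).


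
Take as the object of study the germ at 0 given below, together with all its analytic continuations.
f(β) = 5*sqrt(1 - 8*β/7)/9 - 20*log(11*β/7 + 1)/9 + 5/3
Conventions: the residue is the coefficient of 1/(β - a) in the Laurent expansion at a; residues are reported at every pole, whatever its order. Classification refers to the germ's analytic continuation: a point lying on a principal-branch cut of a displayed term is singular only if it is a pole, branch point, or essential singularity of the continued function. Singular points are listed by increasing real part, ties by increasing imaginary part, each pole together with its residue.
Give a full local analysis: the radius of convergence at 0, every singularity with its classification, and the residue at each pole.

Branch term (-20/9)*log(1 - β/(-7/11)): its argument vanishes at β = -7/11, a logarithmic branch point, modulus 7/11.
Branch term (5/9)*sqrt(1 - β/(7/8)): its argument vanishes at β = 7/8, a square-root branch point, modulus 7/8.
The radius of convergence is the smallest modulus among the singular points: 7/11.
List the singular points by increasing real part (a conjugate pair: the negative imaginary part first).

Radius of convergence at 0: 7/11.
At -7/11: a logarithmic branch point.
At 7/8: an algebraic (square-root) branch point.


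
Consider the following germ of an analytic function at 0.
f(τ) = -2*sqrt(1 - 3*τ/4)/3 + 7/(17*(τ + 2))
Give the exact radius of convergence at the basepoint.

The radius of convergence is 4/3.

Denominator factor (τ + 2): pole of order 1 at -2, modulus 2.
Branch term (-2/3)*sqrt(1 - τ/(4/3)): its argument vanishes at τ = 4/3, a square-root branch point, modulus 4/3.
The radius of convergence is the smallest modulus among the singular points: 4/3.


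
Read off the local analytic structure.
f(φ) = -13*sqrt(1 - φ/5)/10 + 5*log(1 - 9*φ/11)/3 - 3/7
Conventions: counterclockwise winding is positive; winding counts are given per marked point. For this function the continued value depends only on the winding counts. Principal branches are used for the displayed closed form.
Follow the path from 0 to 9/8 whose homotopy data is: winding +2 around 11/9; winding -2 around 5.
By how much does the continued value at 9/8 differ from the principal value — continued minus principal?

The rational part is single-valued and drops out of the difference; each branch term changes only by its own monodromy.
(-13/10)*sqrt(1 - φ/(5)): winding -2 is even, the square root returns to the same sheet, contribution 0.
(5/3)*log(1 - φ/(11/9)): each positive loop around 11/9 adds 2*pi*i to the log, so winding +2 contributes (5/3)*(2)*2*pi*i = (20/3)*pi*i.
Summing the contributions at φ = 9/8 gives (20/3)*pi*i.

Continued minus principal equals (20/3)*pi*i.


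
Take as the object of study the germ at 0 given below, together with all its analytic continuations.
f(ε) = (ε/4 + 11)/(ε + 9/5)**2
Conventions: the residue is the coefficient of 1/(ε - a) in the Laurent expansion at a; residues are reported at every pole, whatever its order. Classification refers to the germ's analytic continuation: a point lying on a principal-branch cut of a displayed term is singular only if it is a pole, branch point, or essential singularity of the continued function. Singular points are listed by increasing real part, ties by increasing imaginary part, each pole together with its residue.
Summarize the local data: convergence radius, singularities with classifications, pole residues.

Radius of convergence at 0: 9/5.
At -9/5: a pole of order 2; residue 1/4.

Denominator factor (ε + 9/5)^2: pole of order 2 at -9/5, modulus 9/5.
The radius of convergence is the smallest modulus among the singular points: 9/5.
At the order-2 pole -9/5 set g(ε) = (ε - (-9/5))^2*f(ε) = ε/4 + 11.
Order-2 pole: residue = g'(a); g'(-9/5) = 1/4, so the residue is 1/4.


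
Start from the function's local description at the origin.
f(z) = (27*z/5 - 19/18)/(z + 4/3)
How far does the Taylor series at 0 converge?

The radius of convergence is 4/3.

Denominator factor (z + 4/3): pole of order 1 at -4/3, modulus 4/3.
The radius of convergence is the smallest modulus among the singular points: 4/3.


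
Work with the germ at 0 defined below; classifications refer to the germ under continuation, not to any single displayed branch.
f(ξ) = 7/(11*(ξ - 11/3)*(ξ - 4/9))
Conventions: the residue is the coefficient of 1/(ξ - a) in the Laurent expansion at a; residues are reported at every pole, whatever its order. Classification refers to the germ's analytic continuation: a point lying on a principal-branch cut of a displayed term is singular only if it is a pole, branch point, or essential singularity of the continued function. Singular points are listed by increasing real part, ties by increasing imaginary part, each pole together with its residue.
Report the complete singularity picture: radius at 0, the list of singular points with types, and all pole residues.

Radius of convergence at 0: 4/9.
At 4/9: a pole of order 1; residue -63/319.
At 11/3: a pole of order 1; residue 63/319.

Denominator factor (ξ - 4/9): pole of order 1 at 4/9, modulus 4/9.
Denominator factor (ξ - 11/3): pole of order 1 at 11/3, modulus 11/3.
The radius of convergence is the smallest modulus among the singular points: 4/9.
At the order-1 pole 4/9 set g(ξ) = (ξ - (4/9))*f(ξ) = 7/(11*(ξ - 11/3)).
Simple pole: residue = g(a) at a = 4/9, which is -63/319.
At the order-1 pole 11/3 set g(ξ) = (ξ - (11/3))*f(ξ) = 7/(11*(ξ - 4/9)).
Simple pole: residue = g(a) at a = 11/3, which is 63/319.
List the singular points by increasing real part (a conjugate pair: the negative imaginary part first).


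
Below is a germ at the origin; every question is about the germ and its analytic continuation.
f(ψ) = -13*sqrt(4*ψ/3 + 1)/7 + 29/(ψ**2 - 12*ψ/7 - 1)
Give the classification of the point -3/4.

The point is an algebraic (square-root) branch point.

The term (-13/7)*sqrt(1 - ψ/(-3/4)) has argument 1 - -3/4/(-3/4) = 0 at -3/4: a square-root (algebraic, two-sheeted) branch point; the remaining terms are analytic or single-valued there.


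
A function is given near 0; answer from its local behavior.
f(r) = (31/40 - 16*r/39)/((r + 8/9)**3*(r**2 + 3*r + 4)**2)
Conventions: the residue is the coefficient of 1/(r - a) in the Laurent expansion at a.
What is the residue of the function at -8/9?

The residue is 53651508057/455110789120.

At the order-3 pole -8/9 set g(r) = (r - (-8/9))^3*f(r) = (31/40 - 16*r/39)/(r**2 + 3*r + 4)**2.
Order-3 pole: residue = g''(a)/2; g''(-8/9) = 53651508057/227555394560, so the residue is 53651508057/455110789120.


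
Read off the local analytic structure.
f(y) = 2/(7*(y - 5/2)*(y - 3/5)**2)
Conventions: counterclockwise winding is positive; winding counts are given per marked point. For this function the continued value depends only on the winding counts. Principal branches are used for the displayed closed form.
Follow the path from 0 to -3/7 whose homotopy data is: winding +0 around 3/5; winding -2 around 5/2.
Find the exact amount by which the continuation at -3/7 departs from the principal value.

The function is rational, hence single-valued: continuing it around any pole returns the same value, so the difference is 0.

Continued minus principal equals 0.


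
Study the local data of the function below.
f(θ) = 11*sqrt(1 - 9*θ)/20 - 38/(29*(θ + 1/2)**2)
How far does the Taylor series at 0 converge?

The radius of convergence is 1/9.

Denominator factor (θ + 1/2)^2: pole of order 2 at -1/2, modulus 1/2.
Branch term (11/20)*sqrt(1 - θ/(1/9)): its argument vanishes at θ = 1/9, a square-root branch point, modulus 1/9.
The radius of convergence is the smallest modulus among the singular points: 1/9.


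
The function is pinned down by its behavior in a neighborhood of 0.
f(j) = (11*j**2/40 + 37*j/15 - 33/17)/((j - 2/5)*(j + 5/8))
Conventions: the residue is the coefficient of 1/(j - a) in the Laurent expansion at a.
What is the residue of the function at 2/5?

At the order-1 pole 2/5 set g(j) = (j - (2/5))*f(j) = (11*j**2/40 + 37*j/15 - 33/17)/(j + 5/8).
Simple pole: residue = g(a) at a = 2/5, which is -46436/52275.

The residue is -46436/52275.


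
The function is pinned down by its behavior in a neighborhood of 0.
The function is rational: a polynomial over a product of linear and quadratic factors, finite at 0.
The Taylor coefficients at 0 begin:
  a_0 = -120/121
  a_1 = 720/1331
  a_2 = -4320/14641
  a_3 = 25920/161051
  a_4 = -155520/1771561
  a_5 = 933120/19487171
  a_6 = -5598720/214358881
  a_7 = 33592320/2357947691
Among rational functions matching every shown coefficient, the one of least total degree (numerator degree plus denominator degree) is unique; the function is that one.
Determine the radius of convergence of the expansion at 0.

The radius of convergence is 11/6.

No rational of total degree below 1 reproduces all 8 coefficients; solving the [0/1] Pade equations on them gives f(y) = -20/(11*(y + 11/6)), whose expansion matches every shown term.
Denominator factor (y + 11/6): pole of order 1 at -11/6, modulus 11/6.
The radius of convergence is the smallest modulus among the singular points: 11/6.


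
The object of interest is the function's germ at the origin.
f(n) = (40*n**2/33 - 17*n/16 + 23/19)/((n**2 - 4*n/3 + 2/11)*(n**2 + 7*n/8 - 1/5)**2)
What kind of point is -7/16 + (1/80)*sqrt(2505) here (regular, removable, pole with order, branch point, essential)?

The point is a pole of order 2.

The denominator factor n**2 + 7*n/8 - 1/5 vanishes at -7/16 + (1/80)*sqrt(2505) and appears to the power 2; the numerator there equals 382309/160512 - (1121/42240)*sqrt(2505), nonzero, and no other factor vanishes.
Hence a pole whose order is the multiplicity, 2.


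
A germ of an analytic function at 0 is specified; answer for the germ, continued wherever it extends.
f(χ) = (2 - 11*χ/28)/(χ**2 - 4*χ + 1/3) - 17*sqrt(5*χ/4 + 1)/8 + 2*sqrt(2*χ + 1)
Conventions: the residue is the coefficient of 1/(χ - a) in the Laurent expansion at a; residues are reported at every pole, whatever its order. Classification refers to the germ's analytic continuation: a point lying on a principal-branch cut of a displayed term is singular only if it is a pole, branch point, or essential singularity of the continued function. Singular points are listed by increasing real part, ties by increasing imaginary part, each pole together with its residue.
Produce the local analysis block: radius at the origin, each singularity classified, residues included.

Radius of convergence at 0: 2 - (1/3)*sqrt(33).
At -4/5: an algebraic (square-root) branch point.
At -1/2: an algebraic (square-root) branch point.
At 2 - (1/3)*sqrt(33): a pole of order 1; residue -11/56 - (17/308)*sqrt(33).
At 2 + (1/3)*sqrt(33): a pole of order 1; residue -11/56 + (17/308)*sqrt(33).

Denominator factor (χ**2 - 4*χ + 1/3): discriminant 44/3, real irrational roots 2 + (1/3)*sqrt(33) and 2 - (1/3)*sqrt(33); poles of order 1, moduli 2 + (1/3)*sqrt(33) and 2 - (1/3)*sqrt(33).
Branch term (-17/8)*sqrt(1 - χ/(-4/5)): its argument vanishes at χ = -4/5, a square-root branch point, modulus 4/5.
Branch term (2)*sqrt(1 - χ/(-1/2)): its argument vanishes at χ = -1/2, a square-root branch point, modulus 1/2.
The radius of convergence is the smallest modulus among the singular points: 2 - (1/3)*sqrt(33).
The branch terms are analytic at 2 - (1/3)*sqrt(33) and contribute nothing to the residue; only the rational part matters.
The factor χ**2 - 4*χ + 1/3 splits as (χ - a)(χ - a') with a = 2 - (1/3)*sqrt(33), a' = 2 + (1/3)*sqrt(33). At the order-1 pole a set g(χ) = (χ - a)*(rational part) = [2 - 11*χ/28] / (χ - a').
Simple pole: residue = g(a) at a = 2 - (1/3)*sqrt(33), which is -11/56 - (17/308)*sqrt(33).
The branch terms are analytic at 2 + (1/3)*sqrt(33) and contribute nothing to the residue; only the rational part matters.
The factor χ**2 - 4*χ + 1/3 splits as (χ - a)(χ - a') with a = 2 + (1/3)*sqrt(33), a' = 2 - (1/3)*sqrt(33). At the order-1 pole a set g(χ) = (χ - a)*(rational part) = [2 - 11*χ/28] / (χ - a').
Simple pole: residue = g(a) at a = 2 + (1/3)*sqrt(33), which is -11/56 + (17/308)*sqrt(33).
List the singular points by increasing real part (a conjugate pair: the negative imaginary part first).


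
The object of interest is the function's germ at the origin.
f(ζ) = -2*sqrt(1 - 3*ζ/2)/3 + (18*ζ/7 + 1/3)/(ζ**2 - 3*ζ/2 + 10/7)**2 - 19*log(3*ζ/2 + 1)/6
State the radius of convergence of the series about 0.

The radius of convergence is 2/3.

Denominator factor (ζ**2 - 3*ζ/2 + 10/7)^2: discriminant -97/28, complex-conjugate roots (3/4) + ((1/28)*sqrt(679))*i and (3/4) - ((1/28)*sqrt(679))*i; poles of order 2, moduli (1/7)*sqrt(70) and (1/7)*sqrt(70).
Branch term (-2/3)*sqrt(1 - ζ/(2/3)): its argument vanishes at ζ = 2/3, a square-root branch point, modulus 2/3.
Branch term (-19/6)*log(1 - ζ/(-2/3)): its argument vanishes at ζ = -2/3, a logarithmic branch point, modulus 2/3.
The radius of convergence is the smallest modulus among the singular points: 2/3.


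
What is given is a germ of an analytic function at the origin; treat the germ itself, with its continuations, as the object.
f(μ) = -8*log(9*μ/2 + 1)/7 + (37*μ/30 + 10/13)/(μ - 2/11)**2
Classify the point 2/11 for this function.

The point is a pole of order 2.

The denominator factor μ - 2/11 vanishes at 2/11 and appears to the power 2; the numerator there equals 2131/2145, nonzero, and no other factor vanishes.
The branch terms are analytic at this point.
Hence a pole whose order is the multiplicity, 2.


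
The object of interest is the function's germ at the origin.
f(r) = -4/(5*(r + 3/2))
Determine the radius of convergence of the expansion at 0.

The radius of convergence is 3/2.

Denominator factor (r + 3/2): pole of order 1 at -3/2, modulus 3/2.
The radius of convergence is the smallest modulus among the singular points: 3/2.


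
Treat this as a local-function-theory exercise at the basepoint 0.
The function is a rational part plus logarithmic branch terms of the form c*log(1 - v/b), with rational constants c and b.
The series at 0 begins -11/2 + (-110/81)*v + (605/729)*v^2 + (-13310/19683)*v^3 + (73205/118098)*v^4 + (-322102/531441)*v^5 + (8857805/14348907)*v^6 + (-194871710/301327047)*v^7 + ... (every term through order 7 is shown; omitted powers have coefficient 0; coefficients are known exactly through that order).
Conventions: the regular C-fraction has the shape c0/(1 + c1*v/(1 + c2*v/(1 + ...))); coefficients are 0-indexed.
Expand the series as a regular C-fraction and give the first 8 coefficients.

The regular C-fraction coefficients are [-11/2, -20/81, 139/162, 121/834, 583/1251, 1529/7155, 5687/14310, 159/658].

Taylor coefficients (read off): a_0 = -11/2, a_1 = -110/81, a_2 = 605/729, a_3 = -13310/19683, a_4 = 73205/118098, a_5 = -322102/531441, a_6 = 8857805/14348907, a_7 = -194871710/301327047.
c0 = a_0 = -11/2. Peel one level at a time: if S = 1 + c*v/S' with S'(0) = 1, then c is the v-coefficient of S and S' = c*v/(S - 1).
S_1 = c0/f = 1 + (-20/81)*v + (1390/6561)*v^2 + ...; c1 = -20/81.
S_2 = c1*v/(S_1 - 1) = 1 + (139/162)*v + (-121/972)*v^2 + ...; c2 = 139/162.
S_3 = c2*v/(S_2 - 1) = 1 + (121/834)*v + (-70543/1043334)*v^2 + ...; c3 = 121/834.
S_4 = c3*v/(S_3 - 1) = 1 + (583/1251)*v + (-121/1215)*v^2 + ...; c4 = 583/1251.
S_5 = c4*v/(S_4 - 1) = 1 + (1529/7155)*v + (-8695423/102388050)*v^2 + ...; c5 = 1529/7155.
S_6 = c5*v/(S_5 - 1) = 1 + (5687/14310)*v + (-121/1260)*v^2 + ...; c6 = 5687/14310.
S_7 = c6*v/(S_6 - 1) = 1 + (159/658)*v + ...; c7 = 159/658.


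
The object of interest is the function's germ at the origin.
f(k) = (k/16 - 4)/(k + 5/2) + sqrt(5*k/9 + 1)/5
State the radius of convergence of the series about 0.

The radius of convergence is 9/5.

Denominator factor (k + 5/2): pole of order 1 at -5/2, modulus 5/2.
Branch term (1/5)*sqrt(1 - k/(-9/5)): its argument vanishes at k = -9/5, a square-root branch point, modulus 9/5.
The radius of convergence is the smallest modulus among the singular points: 9/5.


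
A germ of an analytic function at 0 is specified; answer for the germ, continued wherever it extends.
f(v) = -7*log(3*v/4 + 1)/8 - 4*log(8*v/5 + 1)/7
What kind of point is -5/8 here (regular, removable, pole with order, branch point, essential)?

The point is a logarithmic branch point.

The term (-4/7)*log(1 - v/(-5/8)) has argument 1 - -5/8/(-5/8) = 0 at -5/8: a logarithmic (infinitely-sheeted) branch point; the remaining terms are analytic or single-valued there.


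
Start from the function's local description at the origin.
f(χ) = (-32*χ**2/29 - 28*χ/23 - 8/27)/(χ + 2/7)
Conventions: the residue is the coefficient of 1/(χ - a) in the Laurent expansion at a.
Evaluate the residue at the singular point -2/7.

At the order-1 pole -2/7 set g(χ) = (χ - (-2/7))*f(χ) = -32*χ**2/29 - 28*χ/23 - 8/27.
Simple pole: residue = g(a) at a = -2/7, which is -34016/882441.

The residue is -34016/882441.


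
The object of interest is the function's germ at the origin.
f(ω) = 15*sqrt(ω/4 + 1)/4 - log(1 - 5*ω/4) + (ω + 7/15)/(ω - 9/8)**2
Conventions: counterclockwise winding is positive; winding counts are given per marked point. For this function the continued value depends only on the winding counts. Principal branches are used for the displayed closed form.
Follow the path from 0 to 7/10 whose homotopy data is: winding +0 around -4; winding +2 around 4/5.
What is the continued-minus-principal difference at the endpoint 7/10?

Continued minus principal equals -(4)*pi*i.

The rational part is single-valued and drops out of the difference; each branch term changes only by its own monodromy.
(-1)*log(1 - ω/(4/5)): each positive loop around 4/5 adds 2*pi*i to the log, so winding +2 contributes (-1)*(2)*2*pi*i = -(4)*pi*i.
(15/4)*sqrt(1 - ω/(-4)): winding +0 is even, the square root returns to the same sheet, contribution 0.
Summing the contributions at ω = 7/10 gives -(4)*pi*i.


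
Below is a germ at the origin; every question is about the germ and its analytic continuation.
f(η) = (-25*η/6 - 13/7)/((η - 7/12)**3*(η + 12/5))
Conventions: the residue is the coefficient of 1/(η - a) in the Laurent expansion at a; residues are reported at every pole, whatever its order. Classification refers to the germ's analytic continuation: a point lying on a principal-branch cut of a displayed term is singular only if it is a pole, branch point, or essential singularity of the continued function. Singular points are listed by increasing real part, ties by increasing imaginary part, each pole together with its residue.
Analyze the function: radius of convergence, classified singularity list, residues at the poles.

Radius of convergence at 0: 7/12.
At -12/5: a pole of order 1; residue -12312000/40147373.
At 7/12: a pole of order 3; residue 12312000/40147373.

Denominator factor (η + 12/5): pole of order 1 at -12/5, modulus 12/5.
Denominator factor (η - 7/12)^3: pole of order 3 at 7/12, modulus 7/12.
The radius of convergence is the smallest modulus among the singular points: 7/12.
At the order-1 pole -12/5 set g(η) = (η - (-12/5))*f(η) = (-25*η/6 - 13/7)/(η - 7/12)**3.
Simple pole: residue = g(a) at a = -12/5, which is -12312000/40147373.
At the order-3 pole 7/12 set g(η) = (η - (7/12))^3*f(η) = (-25*η/6 - 13/7)/(η + 12/5).
Order-3 pole: residue = g''(a)/2; g''(7/12) = 24624000/40147373, so the residue is 12312000/40147373.
List the singular points by increasing real part (a conjugate pair: the negative imaginary part first).


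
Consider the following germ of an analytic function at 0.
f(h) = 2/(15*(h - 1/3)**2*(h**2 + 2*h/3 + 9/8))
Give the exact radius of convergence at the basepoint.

The radius of convergence is 1/3.

Denominator factor (h**2 + 2*h/3 + 9/8): discriminant -73/18, complex-conjugate roots (-1/3) + ((1/12)*sqrt(146))*i and (-1/3) - ((1/12)*sqrt(146))*i; poles of order 1, moduli (3/4)*sqrt(2) and (3/4)*sqrt(2).
Denominator factor (h - 1/3)^2: pole of order 2 at 1/3, modulus 1/3.
The radius of convergence is the smallest modulus among the singular points: 1/3.


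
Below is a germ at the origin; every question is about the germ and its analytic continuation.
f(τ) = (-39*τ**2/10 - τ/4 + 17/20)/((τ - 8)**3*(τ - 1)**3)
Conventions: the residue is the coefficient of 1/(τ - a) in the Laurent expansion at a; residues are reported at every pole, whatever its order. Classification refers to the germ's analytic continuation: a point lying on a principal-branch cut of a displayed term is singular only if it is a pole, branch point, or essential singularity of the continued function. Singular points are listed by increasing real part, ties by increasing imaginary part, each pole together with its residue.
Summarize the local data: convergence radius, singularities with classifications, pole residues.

Radius of convergence at 0: 1.
At 1: a pole of order 3; residue 7599/336140.
At 8: a pole of order 3; residue -7599/336140.

Denominator factor (τ - 1)^3: pole of order 3 at 1, modulus 1.
Denominator factor (τ - 8)^3: pole of order 3 at 8, modulus 8.
The radius of convergence is the smallest modulus among the singular points: 1.
At the order-3 pole 1 set g(τ) = (τ - (1))^3*f(τ) = (-39*τ**2/10 - τ/4 + 17/20)/(τ - 8)**3.
Order-3 pole: residue = g''(a)/2; g''(1) = 7599/168070, so the residue is 7599/336140.
At the order-3 pole 8 set g(τ) = (τ - (8))^3*f(τ) = (-39*τ**2/10 - τ/4 + 17/20)/(τ - 1)**3.
Order-3 pole: residue = g''(a)/2; g''(8) = -7599/168070, so the residue is -7599/336140.
List the singular points by increasing real part (a conjugate pair: the negative imaginary part first).


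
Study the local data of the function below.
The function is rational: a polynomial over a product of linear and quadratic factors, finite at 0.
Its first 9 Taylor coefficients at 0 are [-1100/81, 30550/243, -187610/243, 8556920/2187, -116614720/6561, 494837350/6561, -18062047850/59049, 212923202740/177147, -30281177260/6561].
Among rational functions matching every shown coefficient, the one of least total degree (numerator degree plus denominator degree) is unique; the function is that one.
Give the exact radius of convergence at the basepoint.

The radius of convergence is 3/10.

No rational of total degree below 7 reproduces all 9 coefficients; solving the [2/5] Pade equations on them gives f(v) = (-9*v**2/5 - v/2 - 11/9)/((v + 3/10)**2*(v + 1)**3), whose expansion matches every shown term.
Denominator factor (v + 1)^3: pole of order 3 at -1, modulus 1.
Denominator factor (v + 3/10)^2: pole of order 2 at -3/10, modulus 3/10.
The radius of convergence is the smallest modulus among the singular points: 3/10.


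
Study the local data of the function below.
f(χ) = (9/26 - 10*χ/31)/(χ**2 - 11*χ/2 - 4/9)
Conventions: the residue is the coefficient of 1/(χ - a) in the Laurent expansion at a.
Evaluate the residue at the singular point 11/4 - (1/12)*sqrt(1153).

The factor χ**2 - 11*χ/2 - 4/9 splits as (χ - a)(χ - a') with a = 11/4 - (1/12)*sqrt(1153), a' = 11/4 + (1/12)*sqrt(1153). At the order-1 pole a set g(χ) = (χ - a)*f(χ) = [9/26 - 10*χ/31] / (χ - a').
Simple pole: residue = g(a) at a = 11/4 - (1/12)*sqrt(1153), which is -5/31 + (1308/464659)*sqrt(1153).

The residue is -5/31 + (1308/464659)*sqrt(1153).


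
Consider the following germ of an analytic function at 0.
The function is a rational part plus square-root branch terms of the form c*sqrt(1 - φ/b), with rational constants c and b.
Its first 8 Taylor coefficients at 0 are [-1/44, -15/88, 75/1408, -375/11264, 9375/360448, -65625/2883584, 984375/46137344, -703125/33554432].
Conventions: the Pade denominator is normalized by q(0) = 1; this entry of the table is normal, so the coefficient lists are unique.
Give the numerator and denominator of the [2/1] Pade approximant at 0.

The Pade approximant has numerator coefficients [-1/44, -65/352, -75/1408]; denominator coefficients [1, 5/8].

Taylor coefficients needed (read off): a_0 = -1/44, a_1 = -15/88, a_2 = 75/1408, a_3 = -375/11264.
Write the denominator as Q(φ) = 1 + q1*φ. Requiring Q*f - P = O(φ^4) with deg P <= 2 kills the coefficients of φ^3..φ^3 in Q*f:
  φ^3: a_3 + q1*a_2 = 0, i.e. -375/11264 + (75/1408)*q1 = 0.
Solving this linear system: q1 = 5/8.
The numerator is Q*f truncated at degree 2: P0 = a_0 = -1/44; P1 = a_1 + q1*a_0 = -65/352; P2 = a_2 + q1*a_1 = -75/1408.


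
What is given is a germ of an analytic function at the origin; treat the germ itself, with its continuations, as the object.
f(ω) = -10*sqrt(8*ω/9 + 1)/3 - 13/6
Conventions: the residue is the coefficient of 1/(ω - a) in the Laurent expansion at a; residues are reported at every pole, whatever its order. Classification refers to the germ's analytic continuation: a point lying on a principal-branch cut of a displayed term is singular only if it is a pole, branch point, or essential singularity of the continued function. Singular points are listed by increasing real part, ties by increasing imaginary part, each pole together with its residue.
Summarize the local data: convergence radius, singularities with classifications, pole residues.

Branch term (-10/3)*sqrt(1 - ω/(-9/8)): its argument vanishes at ω = -9/8, a square-root branch point, modulus 9/8.
The radius of convergence is the smallest modulus among the singular points: 9/8.

Radius of convergence at 0: 9/8.
At -9/8: an algebraic (square-root) branch point.


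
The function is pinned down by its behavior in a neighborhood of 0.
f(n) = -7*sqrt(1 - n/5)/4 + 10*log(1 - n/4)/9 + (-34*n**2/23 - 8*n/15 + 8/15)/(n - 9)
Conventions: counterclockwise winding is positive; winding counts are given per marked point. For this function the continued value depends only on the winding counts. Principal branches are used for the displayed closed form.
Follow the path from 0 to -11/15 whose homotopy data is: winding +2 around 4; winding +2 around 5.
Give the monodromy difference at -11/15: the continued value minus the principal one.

Continued minus principal equals (40/9)*pi*i.

The rational part is single-valued and drops out of the difference; each branch term changes only by its own monodromy.
(-7/4)*sqrt(1 - n/(5)): winding +2 is even, the square root returns to the same sheet, contribution 0.
(10/9)*log(1 - n/(4)): each positive loop around 4 adds 2*pi*i to the log, so winding +2 contributes (10/9)*(2)*2*pi*i = (40/9)*pi*i.
Summing the contributions at n = -11/15 gives (40/9)*pi*i.


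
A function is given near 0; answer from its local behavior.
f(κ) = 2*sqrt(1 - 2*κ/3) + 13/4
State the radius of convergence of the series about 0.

The radius of convergence is 3/2.

Branch term (2)*sqrt(1 - κ/(3/2)): its argument vanishes at κ = 3/2, a square-root branch point, modulus 3/2.
The radius of convergence is the smallest modulus among the singular points: 3/2.


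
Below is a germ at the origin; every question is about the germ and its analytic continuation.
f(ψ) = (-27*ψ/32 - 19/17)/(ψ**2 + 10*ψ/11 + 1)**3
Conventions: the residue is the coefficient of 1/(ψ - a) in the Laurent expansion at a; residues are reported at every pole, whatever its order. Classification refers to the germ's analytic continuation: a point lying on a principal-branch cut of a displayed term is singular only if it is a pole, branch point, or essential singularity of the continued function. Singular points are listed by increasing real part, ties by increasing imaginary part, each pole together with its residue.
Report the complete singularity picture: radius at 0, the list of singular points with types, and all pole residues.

Denominator factor (ψ**2 + 10*ψ/11 + 1)^3: discriminant -384/121, complex-conjugate roots (-5/11) + ((4/11)*sqrt(6))*i and (-5/11) - ((4/11)*sqrt(6))*i; poles of order 3, moduli 1 and 1.
The radius of convergence is the smallest modulus among the singular points: 1.
The factor ψ**2 + 10*ψ/11 + 1 splits as (ψ - a)(ψ - a') with a = (-5/11) - ((4/11)*sqrt(6))*i, a' = (-5/11) + ((4/11)*sqrt(6))*i. At the order-3 pole a set g(ψ) = (ψ - a)^3*f(ψ) = [-27*ψ/32 - 19/17] / (ψ - a')^3.
Order-3 pole: residue = g''(a)/2; g''((-5/11) - ((4/11)*sqrt(6))*i) = -((64317913/320864256)*sqrt(6))*i, so the residue is -((64317913/641728512)*sqrt(6))*i.
The factor ψ**2 + 10*ψ/11 + 1 splits as (ψ - a)(ψ - a') with a = (-5/11) + ((4/11)*sqrt(6))*i, a' = (-5/11) - ((4/11)*sqrt(6))*i. At the order-3 pole a set g(ψ) = (ψ - a)^3*f(ψ) = [-27*ψ/32 - 19/17] / (ψ - a')^3.
Order-3 pole: residue = g''(a)/2; g''((-5/11) + ((4/11)*sqrt(6))*i) = ((64317913/320864256)*sqrt(6))*i, so the residue is ((64317913/641728512)*sqrt(6))*i.
List the singular points by increasing real part (a conjugate pair: the negative imaginary part first).

Radius of convergence at 0: 1.
At (-5/11) - ((4/11)*sqrt(6))*i: a pole of order 3; residue -((64317913/641728512)*sqrt(6))*i.
At (-5/11) + ((4/11)*sqrt(6))*i: a pole of order 3; residue ((64317913/641728512)*sqrt(6))*i.
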